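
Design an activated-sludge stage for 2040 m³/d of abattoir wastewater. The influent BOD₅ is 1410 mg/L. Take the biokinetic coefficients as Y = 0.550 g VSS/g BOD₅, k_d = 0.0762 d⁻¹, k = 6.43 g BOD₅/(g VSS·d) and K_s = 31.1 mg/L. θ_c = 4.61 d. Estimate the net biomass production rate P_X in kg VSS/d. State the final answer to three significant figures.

P_X ≈ 1170 kg VSS/d

Effluent substrate depends only on kinetics and SRT: S = K_s(1 + k_d θ_c) / [θ_c(Yk − k_d) − 1] = 31.1 × (1 + 0.0762 × 4.61) / [4.61 × (0.550 × 6.43 − 0.0762) − 1] = 42.02 / 14.95 = 2.811 mg/L.
The observed yield is Y_obs = Y/(1 + k_d·θ_c) = 0.550 / (1 + 0.0762 × 4.61) = 0.550 / 1.351 = 0.4070 g VSS per g BOD₅ removed.
Substrate removed = Q·(S₀ − S) = 2040 m³/d × (1410 − 2.81) g/m³ = 2.87×10^6 g/d = 2871 kg/d.
Biomass produced: P_X = Y_obs·Q·ΔS = 0.4070 × 2871 ≈ 1168 kg VSS/d.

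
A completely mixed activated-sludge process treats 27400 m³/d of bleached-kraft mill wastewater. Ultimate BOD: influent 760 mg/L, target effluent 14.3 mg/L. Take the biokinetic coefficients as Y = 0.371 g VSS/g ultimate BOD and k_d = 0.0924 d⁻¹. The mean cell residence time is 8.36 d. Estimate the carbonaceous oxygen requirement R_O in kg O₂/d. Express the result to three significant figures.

R_O ≈ 14400 kg O₂/d

Correct the yield for decay: Y_obs = Y/(1 + k_d θ_c) = 0.371 / (1 + 0.0924 × 8.36) = 0.371 / 1.772 = 0.2093.
Mass of ultimate BOD removed per day: Q(S₀ − S) = 27400 × 745.7 g/m³ = 20432 kg/d.
Net sludge production P_X = 0.2093 × 20432 = 4277 kg VSS/d.
R_O = Q·ΔS − 1.42 P_X = 20432 − 6073 = 14359 kg O₂/d.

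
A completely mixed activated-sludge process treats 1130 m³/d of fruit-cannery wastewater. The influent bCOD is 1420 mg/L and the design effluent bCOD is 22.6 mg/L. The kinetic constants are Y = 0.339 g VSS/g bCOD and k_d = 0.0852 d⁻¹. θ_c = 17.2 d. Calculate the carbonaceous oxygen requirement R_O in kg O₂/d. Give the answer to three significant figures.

R_O ≈ 1270 kg O₂/d

Observed yield with endogenous decay: Y_obs = Y / (1 + k_d·θ_c) = 0.339 / (1 + 0.0852 × 17.2) = 0.339 / 2.465 = 0.1375 g VSS/g bCOD.
ΔS = 1420 − 22.6 = 1397 mg/L, so the substrate removal rate is 1130 × 1397/1000 = 1579 kg bCOD/d.
P_X = Y_obs·Q·(S₀ − S) = 0.1375 × 1579 = 217.1 kg VSS/d.
R_O = Q·(S₀ − S) − 1.42·P_X = 1579 − 1.42 × 217.1 = 1271 kg O₂/d.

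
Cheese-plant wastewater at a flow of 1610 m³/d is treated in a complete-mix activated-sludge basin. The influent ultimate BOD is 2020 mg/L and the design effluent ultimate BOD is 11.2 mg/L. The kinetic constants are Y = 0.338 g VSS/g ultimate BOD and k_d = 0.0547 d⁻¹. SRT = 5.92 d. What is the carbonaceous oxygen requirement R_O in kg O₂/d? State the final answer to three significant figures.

Observed yield with endogenous decay: Y_obs = Y / (1 + k_d·θ_c) = 0.338 / (1 + 0.0547 × 5.92) = 0.338 / 1.324 = 0.2553 g VSS/g ultimate BOD.
Mass of ultimate BOD removed per day: Q(S₀ − S) = 1610 × 2009 g/m³ = 3234 kg/d.
Biomass synthesised: P_X = Y_obs × 3234 = 825.8 kg VSS/d.
R_O = Q·(S₀ − S) − 1.42·P_X = 3234 − 1.42 × 825.8 = 2062 kg O₂/d.

R_O ≈ 2060 kg O₂/d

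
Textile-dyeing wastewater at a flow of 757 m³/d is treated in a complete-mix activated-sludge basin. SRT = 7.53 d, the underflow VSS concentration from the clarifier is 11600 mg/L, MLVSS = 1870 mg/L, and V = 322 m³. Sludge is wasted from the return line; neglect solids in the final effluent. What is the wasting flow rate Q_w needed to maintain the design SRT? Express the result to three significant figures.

Wasting from the return line (neglecting effluent solids): Q_w = V·X / (θ_c·X_r) = 322.0 × 1870 / (7.53 × 11600) = 6.894 m³/d.

Q_w ≈ 6.89 m³/d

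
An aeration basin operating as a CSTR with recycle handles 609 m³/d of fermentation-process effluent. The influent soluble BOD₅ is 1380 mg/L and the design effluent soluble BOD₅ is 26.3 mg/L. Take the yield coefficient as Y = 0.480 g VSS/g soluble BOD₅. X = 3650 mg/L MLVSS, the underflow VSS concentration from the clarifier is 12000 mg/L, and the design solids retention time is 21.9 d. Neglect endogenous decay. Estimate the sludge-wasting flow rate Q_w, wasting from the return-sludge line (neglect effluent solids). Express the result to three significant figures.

Q_w ≈ 33.0 m³/d

Biomass mass balance (decay neglected): V·X = Y·Q·(S₀ − S)·θ_c, so V = 0.480 × 609 × (1380 − 26.3) × 21.9 / 3650 = 2374 m³.
Wasting from the return line (neglecting effluent solids): Q_w = V·X / (θ_c·X_r) = 2374 × 3650 / (21.9 × 12000) = 32.98 m³/d.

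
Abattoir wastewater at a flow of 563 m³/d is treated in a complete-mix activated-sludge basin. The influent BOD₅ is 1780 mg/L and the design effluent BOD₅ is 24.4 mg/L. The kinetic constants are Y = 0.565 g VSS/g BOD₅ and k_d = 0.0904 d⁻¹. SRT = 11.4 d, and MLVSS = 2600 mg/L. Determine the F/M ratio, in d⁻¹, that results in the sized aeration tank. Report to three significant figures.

F/M ≈ 0.320 d⁻¹

Rearranging the biomass balance for a CMAS with decay, V = Y·Q·ΔS·θ_c / [X·(1+k_d θ_c)] = 0.565 × 563 × (1780 − 24.4) × 11.4 / [2600 × (1 + 0.0904 × 11.4)] = 6.37×10^6 / 5279 = 1206 m³.
F/M = applied load / biomass = Q·S₀/(V·X) = 563 × 1780 / (1206 × 2600) = 0.3196 d⁻¹.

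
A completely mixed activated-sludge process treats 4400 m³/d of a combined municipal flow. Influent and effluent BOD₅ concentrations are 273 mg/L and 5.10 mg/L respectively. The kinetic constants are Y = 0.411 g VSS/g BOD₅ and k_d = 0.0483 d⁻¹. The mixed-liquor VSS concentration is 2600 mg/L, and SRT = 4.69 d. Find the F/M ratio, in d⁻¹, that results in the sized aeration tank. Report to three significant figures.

F/M ≈ 0.648 d⁻¹

Steady-state biomass mass balance: V·X·(1 + k_d·θ_c) = Y·Q·(S₀ − S)·θ_c, so V = 0.411 × 4400 × (273 − 5.10) × 4.69 / [2600 × (1 + 0.0483 × 4.69)] = 2.27×10^6 / 3189 = 712.5 m³.
F/M = Q·S₀ / (V·X) = 4400 × 273 / (712.5 × 2600) = 0.6484 g BOD₅·(g VSS·d)⁻¹.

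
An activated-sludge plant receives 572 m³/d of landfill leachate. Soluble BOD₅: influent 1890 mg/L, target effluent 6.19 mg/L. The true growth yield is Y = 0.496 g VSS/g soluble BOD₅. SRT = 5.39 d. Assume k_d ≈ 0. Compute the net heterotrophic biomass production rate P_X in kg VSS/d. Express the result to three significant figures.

No decay correction is needed, so Y_obs = Y = 0.496.
Mass of soluble BOD₅ removed per day: Q(S₀ − S) = 572 × 1884 g/m³ = 1078 kg/d.
So the net sludge growth is P_X = 0.4960 × 1078 = 534.5 kg VSS/d.

P_X ≈ 534 kg VSS/d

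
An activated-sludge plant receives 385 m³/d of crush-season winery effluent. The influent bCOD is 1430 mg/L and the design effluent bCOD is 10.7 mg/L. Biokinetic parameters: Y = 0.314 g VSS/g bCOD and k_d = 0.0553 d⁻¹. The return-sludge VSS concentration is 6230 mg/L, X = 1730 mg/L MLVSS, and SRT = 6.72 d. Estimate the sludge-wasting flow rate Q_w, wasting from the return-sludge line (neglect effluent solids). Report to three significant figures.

Q_w ≈ 20.1 m³/d

Steady-state biomass mass balance: V·X·(1 + k_d·θ_c) = Y·Q·(S₀ − S)·θ_c, so V = 0.314 × 385 × (1430 − 10.7) × 6.72 / [1730 × (1 + 0.0553 × 6.72)] = 1.15×10^6 / 2373 = 485.9 m³.
θ_c = V·X/(Q_w·X_r) when wasting from the recycle, so Q_w = V·X/(θ_c·X_r) = 485.9 × 1730 / (6.72 × 6230) = 20.08 m³/d.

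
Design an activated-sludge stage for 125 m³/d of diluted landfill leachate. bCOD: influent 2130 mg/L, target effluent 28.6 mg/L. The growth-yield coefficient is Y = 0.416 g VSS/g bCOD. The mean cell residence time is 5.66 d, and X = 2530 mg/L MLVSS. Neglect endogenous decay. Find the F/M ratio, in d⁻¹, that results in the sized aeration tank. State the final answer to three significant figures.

Biomass mass balance (decay neglected): V·X = Y·Q·(S₀ − S)·θ_c, so V = 0.416 × 125 × (2130 − 28.6) × 5.66 / 2530 = 244.5 m³.
F/M = applied load / biomass = Q·S₀/(V·X) = 125 × 2130 / (244.5 × 2530) = 0.4305 d⁻¹.

F/M ≈ 0.430 d⁻¹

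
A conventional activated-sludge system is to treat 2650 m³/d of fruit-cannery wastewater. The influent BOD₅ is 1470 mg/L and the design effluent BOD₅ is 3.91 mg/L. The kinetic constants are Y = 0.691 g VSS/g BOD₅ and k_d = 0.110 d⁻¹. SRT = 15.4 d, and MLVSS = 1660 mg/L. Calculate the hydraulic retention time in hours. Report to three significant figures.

τ ≈ 83.7 h

From the SRT design equation V = Y Q (S₀−S) θ_c / [X (1 + k_d θ_c)] = 0.691 × 2650 × (1470 − 3.91) × 15.4 / [1660 × (1 + 0.110 × 15.4)] = 4.13×10^7 / 4472 = 9245 m³.
HRT = V/Q = 9245 m³ / 2650 m³·d⁻¹ = 3.489 d × 24 = 83.73 h.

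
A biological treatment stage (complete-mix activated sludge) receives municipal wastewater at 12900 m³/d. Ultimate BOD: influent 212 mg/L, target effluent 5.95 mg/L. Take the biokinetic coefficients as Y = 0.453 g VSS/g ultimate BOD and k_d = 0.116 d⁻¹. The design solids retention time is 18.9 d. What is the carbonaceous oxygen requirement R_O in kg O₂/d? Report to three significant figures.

Y_obs = Y / (1 + k_d θ_c) = 0.453 / (1 + 0.116 × 18.9) = 0.453 / 3.192 = 0.1419.
Substrate removed = Q·(S₀ − S) = 12900 m³/d × (212 − 5.95) g/m³ = 2.66×10^6 g/d = 2658 kg/d.
Net sludge production P_X = 0.1419 × 2658 = 377.2 kg VSS/d.
R_O = Q·ΔS − 1.42 P_X = 2658 − 535.6 = 2122 kg O₂/d.

R_O ≈ 2120 kg O₂/d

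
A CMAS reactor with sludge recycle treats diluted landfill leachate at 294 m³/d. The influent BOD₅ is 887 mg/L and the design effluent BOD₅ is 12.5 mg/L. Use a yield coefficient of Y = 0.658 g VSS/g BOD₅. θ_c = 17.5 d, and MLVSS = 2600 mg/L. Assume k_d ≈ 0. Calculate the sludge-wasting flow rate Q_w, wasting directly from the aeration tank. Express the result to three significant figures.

With k_d = 0 the design equation reduces to V = Y Q (S₀−S) θ_c / X = 0.658 × 294 × (887 − 12.5) × 17.5 / 2600 = 1139 m³.
For wasting at MLVSS concentration, Q_w = V/θ_c = 1139/17.5 = 65.07 m³/d.

Q_w ≈ 65.1 m³/d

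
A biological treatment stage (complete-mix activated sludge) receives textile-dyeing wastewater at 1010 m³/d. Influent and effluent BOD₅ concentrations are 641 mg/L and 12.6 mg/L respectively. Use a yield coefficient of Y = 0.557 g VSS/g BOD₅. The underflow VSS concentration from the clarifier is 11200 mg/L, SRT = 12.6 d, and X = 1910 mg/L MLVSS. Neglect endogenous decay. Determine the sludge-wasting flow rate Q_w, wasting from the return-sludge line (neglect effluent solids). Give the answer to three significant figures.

Q_w ≈ 31.6 m³/d

V·X = Y·Q·ΔS·θ_c gives V = 0.557 × 1010 × (641 − 12.6) × 12.6 / 1910 = 2332 m³.
Wasting from the return line (neglecting effluent solids): Q_w = V·X / (θ_c·X_r) = 2332 × 1910 / (12.6 × 11200) = 31.56 m³/d.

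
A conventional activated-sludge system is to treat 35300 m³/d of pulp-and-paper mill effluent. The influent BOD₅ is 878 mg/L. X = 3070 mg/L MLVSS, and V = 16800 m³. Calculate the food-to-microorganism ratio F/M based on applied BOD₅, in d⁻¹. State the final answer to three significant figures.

F/M ≈ 0.601 d⁻¹

F/M = Q·S₀ / (V·X) = 35300 × 878 / (16800 × 3070) = 0.6009 g BOD₅·(g VSS·d)⁻¹.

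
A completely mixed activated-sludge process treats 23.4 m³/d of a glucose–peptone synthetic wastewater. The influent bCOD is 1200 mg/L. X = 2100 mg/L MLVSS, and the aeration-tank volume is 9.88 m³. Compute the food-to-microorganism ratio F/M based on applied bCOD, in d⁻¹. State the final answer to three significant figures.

F/M = applied load / biomass = Q·S₀/(V·X) = 23.4 × 1200 / (9.880 × 2100) = 1.353 d⁻¹.

F/M ≈ 1.35 d⁻¹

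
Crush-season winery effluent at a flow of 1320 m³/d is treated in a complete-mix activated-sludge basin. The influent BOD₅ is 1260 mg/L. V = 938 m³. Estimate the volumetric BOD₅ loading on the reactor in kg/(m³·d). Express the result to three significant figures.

L_v ≈ 1.77 kg BOD₅/(m³·d)

L_v = Q S₀ / V = 1320 × 1260 × 10⁻³ / 938.0 = 1.773 kg/(m³·d).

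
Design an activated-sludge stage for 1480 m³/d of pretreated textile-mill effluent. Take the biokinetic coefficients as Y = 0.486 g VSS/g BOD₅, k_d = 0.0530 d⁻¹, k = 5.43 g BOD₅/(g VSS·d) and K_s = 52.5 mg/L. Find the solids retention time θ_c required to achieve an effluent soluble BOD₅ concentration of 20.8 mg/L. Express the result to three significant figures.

θ_c ≈ 1.44 d

From 1/θ_c = Y·k·S/(K_s + S) − k_d: Y·k·S/(K_s+S) = 0.486 × 5.43 × 20.8 / (52.5 + 20.8) = 0.7489 d⁻¹.
θ_c = 1/(μ − k_d) = 1/(0.7489 − 0.0530) = 1/0.6959 = 1.437 d.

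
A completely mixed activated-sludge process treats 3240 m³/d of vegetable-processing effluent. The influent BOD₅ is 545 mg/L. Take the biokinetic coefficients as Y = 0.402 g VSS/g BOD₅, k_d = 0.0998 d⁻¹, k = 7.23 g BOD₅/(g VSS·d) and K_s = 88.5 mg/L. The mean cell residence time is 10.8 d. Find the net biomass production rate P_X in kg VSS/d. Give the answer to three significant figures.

P_X ≈ 338 kg VSS/d

For a completely mixed reactor with recycle the Lawrence–McCarty relation gives S = K_s·(1 + k_d·θ_c) / [θ_c·(Y·k − k_d) − 1] = 88.5 × (1 + 0.0998 × 10.8) / [10.8 × (0.402 × 7.23 − 0.0998) − 1] = 183.9 / 29.31 = 6.274 mg/L.
The observed yield is Y_obs = Y/(1 + k_d·θ_c) = 0.402 / (1 + 0.0998 × 10.8) = 0.402 / 2.078 = 0.1935 g VSS per g BOD₅ removed.
ΔS = 545 − 6.27 = 538.7 mg/L, so the substrate removal rate is 3240 × 538.7/1000 = 1745 kg BOD₅/d.
Biomass produced: P_X = Y_obs·Q·ΔS = 0.1935 × 1745 ≈ 337.7 kg VSS/d.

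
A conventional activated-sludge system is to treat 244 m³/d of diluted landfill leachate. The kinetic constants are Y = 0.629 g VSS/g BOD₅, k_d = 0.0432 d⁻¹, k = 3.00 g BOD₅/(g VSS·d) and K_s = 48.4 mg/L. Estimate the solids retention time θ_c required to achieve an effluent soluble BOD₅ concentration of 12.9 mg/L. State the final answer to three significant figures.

Specific growth rate at S = 12.9 mg/L: μ = YkS/(K_s+S) = 0.629·3.00·12.9/(48.4+12.9) = 0.3971 d⁻¹.
Then 1/θ_c = μ − k_d = 0.3971 − 0.0432 = 0.3539 d⁻¹, giving θ_c = 2.826 d.

θ_c ≈ 2.83 d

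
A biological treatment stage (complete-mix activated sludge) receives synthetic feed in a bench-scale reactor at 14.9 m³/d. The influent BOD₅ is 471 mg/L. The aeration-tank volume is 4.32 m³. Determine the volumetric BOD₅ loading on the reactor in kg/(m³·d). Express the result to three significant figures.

L_v ≈ 1.62 kg BOD₅/(m³·d)

L_v = Q S₀ / V = 14.9 × 471 × 10⁻³ / 4.320 = 1.625 kg/(m³·d).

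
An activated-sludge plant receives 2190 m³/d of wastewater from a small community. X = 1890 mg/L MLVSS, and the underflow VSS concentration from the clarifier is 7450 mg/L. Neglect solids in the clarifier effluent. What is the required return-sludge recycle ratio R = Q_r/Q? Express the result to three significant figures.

Solids balance on the clarifier gives (1+R)X = R·X_r, so R = X/(X_r − X) = 1890 / (7450 − 1890) = 0.3399.

R ≈ 0.340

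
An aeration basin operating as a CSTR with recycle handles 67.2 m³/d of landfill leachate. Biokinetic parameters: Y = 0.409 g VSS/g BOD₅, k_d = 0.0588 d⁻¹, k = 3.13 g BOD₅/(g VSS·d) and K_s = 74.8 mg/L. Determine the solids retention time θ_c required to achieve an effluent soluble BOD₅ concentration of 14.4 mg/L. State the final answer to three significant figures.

θ_c ≈ 6.76 d

At the target effluent, Y k S/(K_s+S) = 0.409×3.13×14.4/89.20 = 0.2067 d⁻¹.
1/θ_c = 0.2067 − 0.0588 = 0.1479 d⁻¹, so θ_c = 6.763 d.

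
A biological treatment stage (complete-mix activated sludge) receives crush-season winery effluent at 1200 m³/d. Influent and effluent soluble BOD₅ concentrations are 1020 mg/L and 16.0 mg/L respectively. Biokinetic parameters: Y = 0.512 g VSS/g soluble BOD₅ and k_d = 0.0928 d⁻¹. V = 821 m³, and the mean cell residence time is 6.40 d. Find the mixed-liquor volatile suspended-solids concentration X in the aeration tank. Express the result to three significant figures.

X = Y·Q·ΔS·θ_c / [V·(1 + k_d θ_c)] = 0.512 × 1200 × (1020 − 16.0) × 6.40 / [821 × (1 + 0.0928 × 6.40)] = 3017 mg/L.

X ≈ 3020 mg/L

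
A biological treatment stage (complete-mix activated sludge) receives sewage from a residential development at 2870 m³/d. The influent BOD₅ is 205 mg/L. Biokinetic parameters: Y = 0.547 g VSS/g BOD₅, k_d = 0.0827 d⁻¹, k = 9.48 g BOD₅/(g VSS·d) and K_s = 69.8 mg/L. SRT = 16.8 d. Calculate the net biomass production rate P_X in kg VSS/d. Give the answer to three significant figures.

Effluent substrate depends only on kinetics and SRT: S = K_s(1 + k_d θ_c) / [θ_c(Yk − k_d) − 1] = 69.8 × (1 + 0.0827 × 16.8) / [16.8 × (0.547 × 9.48 − 0.0827) − 1] = 166.8 / 84.73 = 1.968 mg/L.
Observed yield with endogenous decay: Y_obs = Y / (1 + k_d·θ_c) = 0.547 / (1 + 0.0827 × 16.8) = 0.547 / 2.389 = 0.2289 g VSS/g BOD₅.
Q·(S₀ − S) = 2870 × (205 − 1.97) × 10⁻³ = 582.7 kg/d removed.
So the net sludge growth is P_X = 0.2289 × 582.7 = 133.4 kg VSS/d.

P_X ≈ 133 kg VSS/d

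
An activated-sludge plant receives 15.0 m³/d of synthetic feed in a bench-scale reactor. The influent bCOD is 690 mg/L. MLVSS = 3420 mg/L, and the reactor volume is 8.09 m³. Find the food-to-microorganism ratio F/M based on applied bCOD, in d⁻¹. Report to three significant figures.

F/M = applied load / biomass = Q·S₀/(V·X) = 15.0 × 690 / (8.090 × 3420) = 0.3741 d⁻¹.

F/M ≈ 0.374 d⁻¹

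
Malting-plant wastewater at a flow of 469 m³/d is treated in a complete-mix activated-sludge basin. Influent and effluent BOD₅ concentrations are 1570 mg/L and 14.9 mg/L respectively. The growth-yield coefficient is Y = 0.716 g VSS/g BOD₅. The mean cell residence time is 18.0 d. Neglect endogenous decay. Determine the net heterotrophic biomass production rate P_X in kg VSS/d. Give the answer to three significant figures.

With endogenous decay neglected, the observed yield equals the true yield: Y_obs = Y = 0.716 g VSS/g BOD₅.
ΔS = 1570 − 14.9 = 1555 mg/L, so the substrate removal rate is 469 × 1555/1000 = 729.3 kg BOD₅/d.
So the net sludge growth is P_X = 0.7160 × 729.3 = 522.2 kg VSS/d.

P_X ≈ 522 kg VSS/d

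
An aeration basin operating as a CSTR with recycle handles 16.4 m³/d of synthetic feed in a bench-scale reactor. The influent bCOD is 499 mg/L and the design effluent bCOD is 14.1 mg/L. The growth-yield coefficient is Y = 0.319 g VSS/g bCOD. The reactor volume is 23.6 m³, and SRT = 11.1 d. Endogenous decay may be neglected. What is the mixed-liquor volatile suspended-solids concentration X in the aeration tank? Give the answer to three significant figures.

X = Y·Q·ΔS·θ_c / V = 0.319 × 16.4 × (499 − 14.1) × 11.1 / 23.6 = 1193 mg/L.

X ≈ 1190 mg/L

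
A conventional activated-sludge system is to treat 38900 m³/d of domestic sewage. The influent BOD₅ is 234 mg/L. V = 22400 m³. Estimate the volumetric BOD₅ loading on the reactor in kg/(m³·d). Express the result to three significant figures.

L_v ≈ 0.406 kg BOD₅/(m³·d)

Applied BOD₅ load per unit volume = Q·S₀/V = (38900 × 234/1000)/22400 = 0.4064 kg BOD₅·m⁻³·d⁻¹.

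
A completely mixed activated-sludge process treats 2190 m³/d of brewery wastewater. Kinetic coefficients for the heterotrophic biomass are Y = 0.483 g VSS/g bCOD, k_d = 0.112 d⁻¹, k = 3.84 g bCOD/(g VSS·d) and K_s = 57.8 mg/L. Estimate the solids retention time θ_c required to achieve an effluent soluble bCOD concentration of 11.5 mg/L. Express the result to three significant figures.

θ_c ≈ 5.11 d

From 1/θ_c = Y·k·S/(K_s + S) − k_d: Y·k·S/(K_s+S) = 0.483 × 3.84 × 11.5 / (57.8 + 11.5) = 0.3078 d⁻¹.
1/θ_c = 0.3078 − 0.112 = 0.1958 d⁻¹, so θ_c = 5.108 d.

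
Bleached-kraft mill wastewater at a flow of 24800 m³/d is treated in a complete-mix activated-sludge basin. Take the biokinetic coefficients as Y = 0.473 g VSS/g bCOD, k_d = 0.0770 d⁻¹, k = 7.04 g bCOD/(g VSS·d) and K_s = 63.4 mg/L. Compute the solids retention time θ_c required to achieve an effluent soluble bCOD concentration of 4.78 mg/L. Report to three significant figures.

θ_c ≈ 6.39 d

At the target effluent, Y k S/(K_s+S) = 0.473×7.04×4.78/68.18 = 0.2335 d⁻¹.
1/θ_c = 0.2335 − 0.0770 = 0.1565 d⁻¹, so θ_c = 6.392 d.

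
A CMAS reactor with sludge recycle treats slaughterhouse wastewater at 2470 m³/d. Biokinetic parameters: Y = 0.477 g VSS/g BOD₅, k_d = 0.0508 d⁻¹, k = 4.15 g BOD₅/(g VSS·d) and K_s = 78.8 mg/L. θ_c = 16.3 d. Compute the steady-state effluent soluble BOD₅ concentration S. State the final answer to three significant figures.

From the Monod/SRT balance for a CMAS, S = K_s·(1+k_d θ_c)/[θ_c·(Y k − k_d) − 1] = 78.8 × (1 + 0.0508 × 16.3) / [16.3 × (0.477 × 4.15 − 0.0508) − 1] = 144.0 / 30.44 = 4.732 mg/L.

S ≈ 4.73 mg/L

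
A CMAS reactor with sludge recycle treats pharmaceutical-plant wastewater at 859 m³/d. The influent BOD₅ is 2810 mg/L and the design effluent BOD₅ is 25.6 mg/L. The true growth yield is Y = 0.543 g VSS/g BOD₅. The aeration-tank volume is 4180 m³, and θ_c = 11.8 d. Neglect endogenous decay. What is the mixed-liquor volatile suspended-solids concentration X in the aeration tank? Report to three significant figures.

X ≈ 3670 mg/L

From V·X = Y·Q·(S₀ − S)·θ_c (decay neglected): X = 0.543 × 859 × (2810 − 25.6) × 11.8 / 4180 = 3666 mg/L.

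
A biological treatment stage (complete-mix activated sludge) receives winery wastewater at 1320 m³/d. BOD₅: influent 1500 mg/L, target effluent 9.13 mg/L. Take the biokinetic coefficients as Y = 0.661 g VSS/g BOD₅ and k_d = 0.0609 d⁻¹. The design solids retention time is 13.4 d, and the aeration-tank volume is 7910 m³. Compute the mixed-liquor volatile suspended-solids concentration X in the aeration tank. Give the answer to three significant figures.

X ≈ 1210 mg/L

From V·X·(1 + k_d·θ_c) = Y·Q·(S₀ − S)·θ_c: X = 0.661 × 1320 × (1500 − 9.13) × 13.4 / [7910 × (1 + 0.0609 × 13.4)] = 1213 mg/L.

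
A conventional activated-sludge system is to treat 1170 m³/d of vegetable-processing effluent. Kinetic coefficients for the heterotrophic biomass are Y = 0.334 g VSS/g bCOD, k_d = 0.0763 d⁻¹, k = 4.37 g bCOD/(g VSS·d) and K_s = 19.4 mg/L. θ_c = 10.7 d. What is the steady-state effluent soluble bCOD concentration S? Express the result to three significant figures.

Effluent substrate depends only on kinetics and SRT: S = K_s(1 + k_d θ_c) / [θ_c(Yk − k_d) − 1] = 19.4 × (1 + 0.0763 × 10.7) / [10.7 × (0.334 × 4.37 − 0.0763) − 1] = 35.24 / 13.80 = 2.553 mg/L.

S ≈ 2.55 mg/L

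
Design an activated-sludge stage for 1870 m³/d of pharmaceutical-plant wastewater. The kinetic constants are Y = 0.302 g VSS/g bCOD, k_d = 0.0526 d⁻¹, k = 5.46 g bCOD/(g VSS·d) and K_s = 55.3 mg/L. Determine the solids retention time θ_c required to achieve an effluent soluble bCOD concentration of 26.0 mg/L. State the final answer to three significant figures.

θ_c ≈ 2.11 d

At the target effluent, Y k S/(K_s+S) = 0.302×5.46×26.0/81.30 = 0.5273 d⁻¹.
1/θ_c = 0.5273 − 0.0526 = 0.4747 d⁻¹, so θ_c = 2.106 d.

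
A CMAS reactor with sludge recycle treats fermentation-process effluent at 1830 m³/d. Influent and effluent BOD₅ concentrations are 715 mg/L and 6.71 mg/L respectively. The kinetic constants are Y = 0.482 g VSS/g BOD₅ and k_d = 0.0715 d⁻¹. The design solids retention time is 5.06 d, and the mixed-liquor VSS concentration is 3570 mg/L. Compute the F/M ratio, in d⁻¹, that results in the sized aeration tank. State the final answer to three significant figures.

From the SRT design equation V = Y Q (S₀−S) θ_c / [X (1 + k_d θ_c)] = 0.482 × 1830 × (715 − 6.71) × 5.06 / [3570 × (1 + 0.0715 × 5.06)] = 3.16×10^6 / 4862 = 650.3 m³.
F/M = applied load / biomass = Q·S₀/(V·X) = 1830 × 715 / (650.3 × 3570) = 0.5636 d⁻¹.

F/M ≈ 0.564 d⁻¹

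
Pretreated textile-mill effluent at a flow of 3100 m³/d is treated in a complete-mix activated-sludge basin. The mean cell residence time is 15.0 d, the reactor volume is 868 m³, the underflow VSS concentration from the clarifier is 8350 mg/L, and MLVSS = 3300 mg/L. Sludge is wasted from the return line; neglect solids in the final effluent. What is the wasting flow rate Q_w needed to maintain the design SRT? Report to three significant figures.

Wasting from the return line (neglecting effluent solids): Q_w = V·X / (θ_c·X_r) = 868.0 × 3300 / (15.0 × 8350) = 22.87 m³/d.

Q_w ≈ 22.9 m³/d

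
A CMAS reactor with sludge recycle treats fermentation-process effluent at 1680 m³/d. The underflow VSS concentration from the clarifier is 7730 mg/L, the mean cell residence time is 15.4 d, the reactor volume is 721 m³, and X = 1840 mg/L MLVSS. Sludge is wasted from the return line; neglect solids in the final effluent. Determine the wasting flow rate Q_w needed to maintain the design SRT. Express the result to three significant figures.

Q_w ≈ 11.1 m³/d

Q_w = (V·X)/(θ_c X_r) = 721.0 × 1840 / (15.4 × 7730) = 11.14 m³/d.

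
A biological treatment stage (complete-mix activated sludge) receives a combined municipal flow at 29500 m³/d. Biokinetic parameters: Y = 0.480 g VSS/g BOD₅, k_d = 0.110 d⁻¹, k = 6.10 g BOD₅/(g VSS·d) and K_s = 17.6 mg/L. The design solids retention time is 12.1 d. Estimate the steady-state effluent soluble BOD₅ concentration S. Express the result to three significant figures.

S ≈ 1.24 mg/L

For a completely mixed reactor with recycle the Lawrence–McCarty relation gives S = K_s·(1 + k_d·θ_c) / [θ_c·(Y·k − k_d) − 1] = 17.6 × (1 + 0.110 × 12.1) / [12.1 × (0.480 × 6.10 − 0.110) − 1] = 41.03 / 33.10 = 1.240 mg/L.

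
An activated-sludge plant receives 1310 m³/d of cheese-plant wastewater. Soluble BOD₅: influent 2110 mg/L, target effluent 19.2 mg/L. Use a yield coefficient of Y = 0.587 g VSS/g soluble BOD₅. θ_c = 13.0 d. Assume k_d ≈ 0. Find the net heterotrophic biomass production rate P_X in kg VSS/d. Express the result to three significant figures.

With endogenous decay neglected, the observed yield equals the true yield: Y_obs = Y = 0.587 g VSS/g soluble BOD₅.
ΔS = 2110 − 19.2 = 2091 mg/L, so the substrate removal rate is 1310 × 2091/1000 = 2739 kg soluble BOD₅/d.
Biomass produced: P_X = Y_obs·Q·ΔS = 0.5870 × 2739 ≈ 1608 kg VSS/d.

P_X ≈ 1610 kg VSS/d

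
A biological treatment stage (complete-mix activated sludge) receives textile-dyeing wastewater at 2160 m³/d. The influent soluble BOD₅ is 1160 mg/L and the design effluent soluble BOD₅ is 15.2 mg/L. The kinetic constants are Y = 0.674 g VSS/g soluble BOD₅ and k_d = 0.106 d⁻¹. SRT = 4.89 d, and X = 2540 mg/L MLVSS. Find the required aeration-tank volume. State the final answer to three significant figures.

Rearranging the biomass balance for a CMAS with decay, V = Y·Q·ΔS·θ_c / [X·(1+k_d θ_c)] = 0.674 × 2160 × (1160 − 15.2) × 4.89 / [2540 × (1 + 0.106 × 4.89)] = 8.15×10^6 / 3857 = 2113 m³.

V ≈ 2110 m³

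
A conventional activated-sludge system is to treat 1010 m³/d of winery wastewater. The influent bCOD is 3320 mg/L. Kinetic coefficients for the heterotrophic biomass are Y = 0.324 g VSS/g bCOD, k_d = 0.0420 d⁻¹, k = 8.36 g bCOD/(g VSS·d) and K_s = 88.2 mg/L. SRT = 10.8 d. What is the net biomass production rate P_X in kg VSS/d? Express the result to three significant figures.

For a completely mixed reactor with recycle the Lawrence–McCarty relation gives S = K_s·(1 + k_d·θ_c) / [θ_c·(Y·k − k_d) − 1] = 88.2 × (1 + 0.0420 × 10.8) / [10.8 × (0.324 × 8.36 − 0.0420) − 1] = 128.2 / 27.80 = 4.612 mg/L.
Observed yield with endogenous decay: Y_obs = Y / (1 + k_d·θ_c) = 0.324 / (1 + 0.0420 × 10.8) = 0.324 / 1.454 = 0.2229 g VSS/g bCOD.
Substrate removed = Q·(S₀ − S) = 1010 m³/d × (3320 − 4.61) g/m³ = 3.35×10^6 g/d = 3349 kg/d.
Net biomass production P_X = Y_obs × Q·(S₀ − S) = 0.2229 × 3349 = 746.4 kg VSS/d.

P_X ≈ 746 kg VSS/d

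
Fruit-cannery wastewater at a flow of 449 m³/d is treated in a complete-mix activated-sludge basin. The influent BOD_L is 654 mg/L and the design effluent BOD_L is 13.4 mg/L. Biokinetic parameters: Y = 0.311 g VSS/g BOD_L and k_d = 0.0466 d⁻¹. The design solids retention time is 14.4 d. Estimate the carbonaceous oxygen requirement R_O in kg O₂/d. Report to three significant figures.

The observed yield is Y_obs = Y/(1 + k_d·θ_c) = 0.311 / (1 + 0.0466 × 14.4) = 0.311 / 1.671 = 0.1861 g VSS per g BOD_L removed.
Mass of BOD_L removed per day: Q(S₀ − S) = 449 × 640.6 g/m³ = 287.6 kg/d.
P_X = Y_obs·Q·(S₀ − S) = 0.1861 × 287.6 = 53.53 kg VSS/d.
Carbonaceous O₂ demand = substrate oxidised − cell-mass equivalent = 287.6 − 1.42 × 53.53 = 211.6 kg O₂/d.

R_O ≈ 212 kg O₂/d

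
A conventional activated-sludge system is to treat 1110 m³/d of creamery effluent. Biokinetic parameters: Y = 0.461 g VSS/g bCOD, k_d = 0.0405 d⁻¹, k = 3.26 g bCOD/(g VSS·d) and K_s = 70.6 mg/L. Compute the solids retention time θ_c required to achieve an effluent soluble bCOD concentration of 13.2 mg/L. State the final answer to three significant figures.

θ_c ≈ 5.10 d

From 1/θ_c = Y·k·S/(K_s + S) − k_d: Y·k·S/(K_s+S) = 0.461 × 3.26 × 13.2 / (70.6 + 13.2) = 0.2367 d⁻¹.
θ_c = 1/(μ − k_d) = 1/(0.2367 − 0.0405) = 1/0.1962 = 5.096 d.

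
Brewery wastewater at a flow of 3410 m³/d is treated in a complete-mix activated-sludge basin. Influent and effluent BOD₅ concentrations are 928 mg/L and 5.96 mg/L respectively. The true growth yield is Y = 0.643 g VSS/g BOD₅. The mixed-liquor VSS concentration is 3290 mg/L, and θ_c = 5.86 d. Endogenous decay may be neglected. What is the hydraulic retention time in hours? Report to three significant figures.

τ ≈ 25.3 h

With k_d = 0 the design equation reduces to V = Y Q (S₀−S) θ_c / X = 0.643 × 3410 × (928 − 5.96) × 5.86 / 3290 = 3601 m³.
Hydraulic retention time τ = V/Q = 3601 / 3410 = 1.056 d = 25.34 h.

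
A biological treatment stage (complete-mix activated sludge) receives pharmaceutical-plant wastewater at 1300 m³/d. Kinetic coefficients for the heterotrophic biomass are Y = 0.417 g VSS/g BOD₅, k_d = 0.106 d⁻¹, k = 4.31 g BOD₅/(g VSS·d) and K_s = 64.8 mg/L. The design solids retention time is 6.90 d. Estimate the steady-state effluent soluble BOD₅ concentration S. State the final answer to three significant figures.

For a completely mixed reactor with recycle the Lawrence–McCarty relation gives S = K_s·(1 + k_d·θ_c) / [θ_c·(Y·k − k_d) − 1] = 64.8 × (1 + 0.106 × 6.90) / [6.90 × (0.417 × 4.31 − 0.106) − 1] = 112.2 / 10.67 = 10.52 mg/L.

S ≈ 10.5 mg/L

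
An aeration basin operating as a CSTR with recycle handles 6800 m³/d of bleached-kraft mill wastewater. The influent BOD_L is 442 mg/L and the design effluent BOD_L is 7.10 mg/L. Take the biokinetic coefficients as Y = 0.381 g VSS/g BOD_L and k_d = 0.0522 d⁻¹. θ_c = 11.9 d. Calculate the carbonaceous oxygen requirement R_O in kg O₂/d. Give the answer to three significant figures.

R_O ≈ 1970 kg O₂/d

Observed yield with endogenous decay: Y_obs = Y / (1 + k_d·θ_c) = 0.381 / (1 + 0.0522 × 11.9) = 0.381 / 1.621 = 0.2350 g VSS/g BOD_L.
Mass of BOD_L removed per day: Q(S₀ − S) = 6800 × 434.9 g/m³ = 2957 kg/d.
Net sludge production P_X = 0.2350 × 2957 = 695.0 kg VSS/d.
R_O = Q·(S₀ − S) − 1.42·P_X = 2957 − 1.42 × 695.0 = 1970 kg O₂/d.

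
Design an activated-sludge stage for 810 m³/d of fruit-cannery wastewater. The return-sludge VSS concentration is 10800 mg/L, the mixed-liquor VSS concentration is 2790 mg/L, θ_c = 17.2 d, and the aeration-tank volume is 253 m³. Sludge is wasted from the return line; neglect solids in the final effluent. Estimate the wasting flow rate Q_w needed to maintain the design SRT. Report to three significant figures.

Q_w = (V·X)/(θ_c X_r) = 253.0 × 2790 / (17.2 × 10800) = 3.800 m³/d.

Q_w ≈ 3.80 m³/d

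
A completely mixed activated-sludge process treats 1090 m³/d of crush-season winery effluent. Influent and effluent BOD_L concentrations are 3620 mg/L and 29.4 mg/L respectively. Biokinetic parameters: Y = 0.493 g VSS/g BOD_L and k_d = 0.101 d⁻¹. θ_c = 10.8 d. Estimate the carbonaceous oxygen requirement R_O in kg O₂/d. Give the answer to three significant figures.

The observed yield is Y_obs = Y/(1 + k_d·θ_c) = 0.493 / (1 + 0.101 × 10.8) = 0.493 / 2.091 = 0.2358 g VSS per g BOD_L removed.
ΔS = 3620 − 29.4 = 3591 mg/L, so the substrate removal rate is 1090 × 3591/1000 = 3914 kg BOD_L/d.
Net sludge production P_X = 0.2358 × 3914 = 922.8 kg VSS/d.
Carbonaceous O₂ demand = substrate oxidised − cell-mass equivalent = 3914 − 1.42 × 922.8 = 2603 kg O₂/d.

R_O ≈ 2600 kg O₂/d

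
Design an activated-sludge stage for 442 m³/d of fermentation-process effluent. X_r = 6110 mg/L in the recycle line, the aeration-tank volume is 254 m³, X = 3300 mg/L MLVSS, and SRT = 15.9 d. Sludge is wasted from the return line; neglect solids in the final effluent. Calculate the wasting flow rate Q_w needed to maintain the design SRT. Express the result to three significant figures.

Q_w = (V·X)/(θ_c X_r) = 254.0 × 3300 / (15.9 × 6110) = 8.628 m³/d.

Q_w ≈ 8.63 m³/d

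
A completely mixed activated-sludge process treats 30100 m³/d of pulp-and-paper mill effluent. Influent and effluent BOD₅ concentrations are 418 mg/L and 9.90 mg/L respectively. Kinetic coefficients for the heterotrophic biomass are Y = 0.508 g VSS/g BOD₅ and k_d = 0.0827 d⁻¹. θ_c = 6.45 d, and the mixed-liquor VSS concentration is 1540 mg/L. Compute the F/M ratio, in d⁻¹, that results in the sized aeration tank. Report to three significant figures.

Rearranging the biomass balance for a CMAS with decay, V = Y·Q·ΔS·θ_c / [X·(1+k_d θ_c)] = 0.508 × 30100 × (418 − 9.90) × 6.45 / [1540 × (1 + 0.0827 × 6.45)] = 4.02×10^7 / 2361 = 17044 m³.
F/M = applied load / biomass = Q·S₀/(V·X) = 30100 × 418 / (17044 × 1540) = 0.4793 d⁻¹.

F/M ≈ 0.479 d⁻¹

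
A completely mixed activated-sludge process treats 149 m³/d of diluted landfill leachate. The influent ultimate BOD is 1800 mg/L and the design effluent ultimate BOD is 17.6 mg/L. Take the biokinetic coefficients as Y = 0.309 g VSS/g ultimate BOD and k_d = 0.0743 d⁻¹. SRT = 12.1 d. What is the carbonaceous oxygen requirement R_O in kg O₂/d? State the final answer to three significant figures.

Correct the yield for decay: Y_obs = Y/(1 + k_d θ_c) = 0.309 / (1 + 0.0743 × 12.1) = 0.309 / 1.899 = 0.1627.
ΔS = 1800 − 17.6 = 1782 mg/L, so the substrate removal rate is 149 × 1782/1000 = 265.6 kg ultimate BOD/d.
Biomass synthesised: P_X = Y_obs × 265.6 = 43.21 kg VSS/d.
Carbonaceous O₂ demand = substrate oxidised − cell-mass equivalent = 265.6 − 1.42 × 43.21 = 204.2 kg O₂/d.

R_O ≈ 204 kg O₂/d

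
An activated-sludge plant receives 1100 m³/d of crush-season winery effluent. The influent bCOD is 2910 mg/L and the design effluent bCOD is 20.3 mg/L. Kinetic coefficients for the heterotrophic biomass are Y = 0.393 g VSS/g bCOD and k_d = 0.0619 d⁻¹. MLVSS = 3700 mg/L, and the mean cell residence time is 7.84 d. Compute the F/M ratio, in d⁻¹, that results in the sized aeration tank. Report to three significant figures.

F/M ≈ 0.485 d⁻¹

Steady-state biomass mass balance: V·X·(1 + k_d·θ_c) = Y·Q·(S₀ − S)·θ_c, so V = 0.393 × 1100 × (2910 − 20.3) × 7.84 / [3700 × (1 + 0.0619 × 7.84)] = 9.79×10^6 / 5496 = 1782 m³.
F/M = Q·S₀ / (V·X) = 1100 × 2910 / (1782 × 3700) = 0.4855 g bCOD·(g VSS·d)⁻¹.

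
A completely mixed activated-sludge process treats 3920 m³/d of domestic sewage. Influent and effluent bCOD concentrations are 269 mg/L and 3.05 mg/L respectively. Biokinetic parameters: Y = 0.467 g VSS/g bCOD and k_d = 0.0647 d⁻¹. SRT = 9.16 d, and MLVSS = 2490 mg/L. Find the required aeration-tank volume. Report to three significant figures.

V ≈ 1120 m³

From the SRT design equation V = Y Q (S₀−S) θ_c / [X (1 + k_d θ_c)] = 0.467 × 3920 × (269 − 3.05) × 9.16 / [2490 × (1 + 0.0647 × 9.16)] = 4.46×10^6 / 3966 = 1125 m³.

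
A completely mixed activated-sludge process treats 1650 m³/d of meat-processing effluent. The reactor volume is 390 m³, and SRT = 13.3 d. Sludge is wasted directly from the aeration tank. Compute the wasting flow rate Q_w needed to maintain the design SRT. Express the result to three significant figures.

Q_w ≈ 29.3 m³/d

Wasting from the aeration tank: Q_w = V / θ_c = 390.0 / 13.3 = 29.32 m³/d.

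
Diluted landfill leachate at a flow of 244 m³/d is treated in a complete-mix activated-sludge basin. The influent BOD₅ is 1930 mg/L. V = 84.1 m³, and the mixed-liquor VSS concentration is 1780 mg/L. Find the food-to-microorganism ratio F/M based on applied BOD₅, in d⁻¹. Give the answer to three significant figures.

Food-to-microorganism ratio F/M = Q S₀ / (V X) = 244 × 1930 / (84.10 × 1780) = 3.146 d⁻¹.

F/M ≈ 3.15 d⁻¹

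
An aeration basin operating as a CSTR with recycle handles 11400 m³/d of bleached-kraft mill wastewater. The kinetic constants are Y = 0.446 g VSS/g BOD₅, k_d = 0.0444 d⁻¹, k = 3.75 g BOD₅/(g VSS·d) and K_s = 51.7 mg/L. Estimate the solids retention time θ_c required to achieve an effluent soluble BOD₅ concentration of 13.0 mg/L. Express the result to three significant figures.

Specific growth rate at S = 13.0 mg/L: μ = YkS/(K_s+S) = 0.446·3.75·13.0/(51.7+13.0) = 0.3361 d⁻¹.
1/θ_c = 0.3361 − 0.0444 = 0.2917 d⁻¹, so θ_c = 3.429 d.

θ_c ≈ 3.43 d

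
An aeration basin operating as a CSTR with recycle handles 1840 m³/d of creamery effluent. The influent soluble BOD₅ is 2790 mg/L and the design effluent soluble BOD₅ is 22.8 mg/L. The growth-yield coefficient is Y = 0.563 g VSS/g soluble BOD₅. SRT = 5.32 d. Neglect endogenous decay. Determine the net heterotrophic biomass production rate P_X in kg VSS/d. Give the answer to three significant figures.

No decay correction is needed, so Y_obs = Y = 0.563.
Substrate removed = Q·(S₀ − S) = 1840 m³/d × (2790 − 22.8) g/m³ = 5.09×10^6 g/d = 5092 kg/d.
Net biomass production P_X = Y_obs × Q·(S₀ − S) = 0.5630 × 5092 = 2867 kg VSS/d.

P_X ≈ 2870 kg VSS/d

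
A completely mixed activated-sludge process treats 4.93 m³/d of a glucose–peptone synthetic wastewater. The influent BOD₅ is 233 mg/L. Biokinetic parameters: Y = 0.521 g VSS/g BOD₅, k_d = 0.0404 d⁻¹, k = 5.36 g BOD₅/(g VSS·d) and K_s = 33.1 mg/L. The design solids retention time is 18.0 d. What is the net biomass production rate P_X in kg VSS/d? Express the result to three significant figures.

For a completely mixed reactor with recycle the Lawrence–McCarty relation gives S = K_s·(1 + k_d·θ_c) / [θ_c·(Y·k − k_d) − 1] = 33.1 × (1 + 0.0404 × 18.0) / [18.0 × (0.521 × 5.36 − 0.0404) − 1] = 57.17 / 48.54 = 1.178 mg/L.
Observed yield with endogenous decay: Y_obs = Y / (1 + k_d·θ_c) = 0.521 / (1 + 0.0404 × 18.0) = 0.521 / 1.727 = 0.3016 g VSS/g BOD₅.
Substrate removed = Q·(S₀ − S) = 4.93 m³/d × (233 − 1.18) g/m³ = 1.14×10^3 g/d = 1.143 kg/d.
Biomass produced: P_X = Y_obs·Q·ΔS = 0.3016 × 1.143 ≈ 0.3447 kg VSS/d.

P_X ≈ 0.345 kg VSS/d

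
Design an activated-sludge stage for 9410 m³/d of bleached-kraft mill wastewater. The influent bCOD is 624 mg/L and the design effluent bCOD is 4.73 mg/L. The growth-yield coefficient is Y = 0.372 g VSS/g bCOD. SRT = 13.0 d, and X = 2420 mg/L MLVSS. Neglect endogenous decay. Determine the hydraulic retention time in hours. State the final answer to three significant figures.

τ ≈ 29.7 h

Biomass mass balance (decay neglected): V·X = Y·Q·(S₀ − S)·θ_c, so V = 0.372 × 9410 × (624 − 4.73) × 13.0 / 2420 = 11645 m³.
HRT = V/Q = 11645 m³ / 9410 m³·d⁻¹ = 1.238 d × 24 = 29.70 h.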